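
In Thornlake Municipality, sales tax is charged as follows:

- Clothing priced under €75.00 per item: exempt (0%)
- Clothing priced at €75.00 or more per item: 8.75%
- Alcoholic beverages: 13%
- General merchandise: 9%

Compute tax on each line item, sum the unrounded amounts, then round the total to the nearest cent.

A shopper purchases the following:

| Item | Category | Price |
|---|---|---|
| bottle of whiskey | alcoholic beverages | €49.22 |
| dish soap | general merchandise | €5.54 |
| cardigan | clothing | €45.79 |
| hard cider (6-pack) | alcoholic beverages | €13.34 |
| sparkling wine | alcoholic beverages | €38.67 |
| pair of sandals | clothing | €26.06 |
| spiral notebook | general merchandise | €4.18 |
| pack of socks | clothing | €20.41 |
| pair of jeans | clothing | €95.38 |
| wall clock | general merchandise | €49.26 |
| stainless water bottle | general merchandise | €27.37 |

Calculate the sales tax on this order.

€29.28

Bottle of whiskey €49.22: alcoholic beverages → 13% → €6.3986
Dish soap €5.54: general merchandise → 9% → €0.4986
Cardigan €45.79: clothing, under €75.00 → 0% → €0.00
Hard cider (6-pack) €13.34: alcoholic beverages → 13% → €1.7342
Sparkling wine €38.67: alcoholic beverages → 13% → €5.0271
Pair of sandals €26.06: clothing, under €75.00 → 0% → €0.00
Spiral notebook €4.18: general merchandise → 9% → €0.3762
Pack of socks €20.41: clothing, under €75.00 → 0% → €0.00
Pair of jeans €95.38: clothing, €75.00 or more → 8.75% → €8.34575
Wall clock €49.26: general merchandise → 9% → €4.4334
Stainless water bottle €27.37: general merchandise → 9% → €2.4633
Unrounded tax sum = €29.27715 → €29.28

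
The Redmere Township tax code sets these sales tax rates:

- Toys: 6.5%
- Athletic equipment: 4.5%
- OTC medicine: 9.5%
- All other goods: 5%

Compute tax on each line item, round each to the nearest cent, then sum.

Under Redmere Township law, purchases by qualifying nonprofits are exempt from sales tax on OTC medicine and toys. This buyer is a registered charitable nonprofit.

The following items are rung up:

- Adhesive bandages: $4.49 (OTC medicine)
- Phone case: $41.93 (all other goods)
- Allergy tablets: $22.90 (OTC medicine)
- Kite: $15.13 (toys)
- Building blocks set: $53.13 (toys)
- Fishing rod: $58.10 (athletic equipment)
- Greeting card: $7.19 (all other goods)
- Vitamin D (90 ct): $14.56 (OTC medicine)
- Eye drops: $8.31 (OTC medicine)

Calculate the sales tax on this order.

$5.07

Adhesive bandages $4.49: OTC medicine, buyer-exempt → 0% → $0.00
Phone case $41.93: all other goods → 5% → $2.10
Allergy tablets $22.90: OTC medicine, buyer-exempt → 0% → $0.00
Kite $15.13: toys, buyer-exempt → 0% → $0.00
Building blocks set $53.13: toys, buyer-exempt → 0% → $0.00
Fishing rod $58.10: athletic equipment → 4.5% → $2.61
Greeting card $7.19: all other goods → 5% → $0.36
Vitamin D (90 ct) $14.56: OTC medicine, buyer-exempt → 0% → $0.00
Eye drops $8.31: OTC medicine, buyer-exempt → 0% → $0.00
Total tax = $2.10 + $2.61 + $0.36 = $5.07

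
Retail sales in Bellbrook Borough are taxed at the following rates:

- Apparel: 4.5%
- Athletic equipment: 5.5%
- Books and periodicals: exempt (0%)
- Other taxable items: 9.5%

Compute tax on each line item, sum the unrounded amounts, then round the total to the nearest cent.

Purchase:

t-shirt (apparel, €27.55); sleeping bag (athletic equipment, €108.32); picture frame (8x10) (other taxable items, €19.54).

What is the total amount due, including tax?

T-shirt €27.55: apparel → 4.5% → €1.23975
Sleeping bag €108.32: athletic equipment → 5.5% → €5.9576
Picture frame (8x10) €19.54: other taxable items → 9.5% → €1.8563
Subtotal = €155.41; unrounded tax = €9.05365 → €9.05; total due = €164.46

€164.46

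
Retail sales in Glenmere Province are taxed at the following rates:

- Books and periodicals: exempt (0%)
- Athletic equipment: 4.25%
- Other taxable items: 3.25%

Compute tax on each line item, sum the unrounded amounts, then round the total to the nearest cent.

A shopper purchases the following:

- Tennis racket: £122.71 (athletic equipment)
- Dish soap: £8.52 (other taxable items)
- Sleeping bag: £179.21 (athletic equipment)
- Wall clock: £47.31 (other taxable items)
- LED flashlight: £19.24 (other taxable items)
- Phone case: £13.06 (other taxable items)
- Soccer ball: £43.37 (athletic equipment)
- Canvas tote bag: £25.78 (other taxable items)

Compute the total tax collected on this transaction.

£18.38

Tennis racket £122.71: athletic equipment → 4.25% → £5.215175
Dish soap £8.52: other taxable items → 3.25% → £0.2769
Sleeping bag £179.21: athletic equipment → 4.25% → £7.616425
Wall clock £47.31: other taxable items → 3.25% → £1.537575
LED flashlight £19.24: other taxable items → 3.25% → £0.6253
Phone case £13.06: other taxable items → 3.25% → £0.42445
Soccer ball £43.37: athletic equipment → 4.25% → £1.843225
Canvas tote bag £25.78: other taxable items → 3.25% → £0.83785
Unrounded tax sum = £18.3769 → £18.38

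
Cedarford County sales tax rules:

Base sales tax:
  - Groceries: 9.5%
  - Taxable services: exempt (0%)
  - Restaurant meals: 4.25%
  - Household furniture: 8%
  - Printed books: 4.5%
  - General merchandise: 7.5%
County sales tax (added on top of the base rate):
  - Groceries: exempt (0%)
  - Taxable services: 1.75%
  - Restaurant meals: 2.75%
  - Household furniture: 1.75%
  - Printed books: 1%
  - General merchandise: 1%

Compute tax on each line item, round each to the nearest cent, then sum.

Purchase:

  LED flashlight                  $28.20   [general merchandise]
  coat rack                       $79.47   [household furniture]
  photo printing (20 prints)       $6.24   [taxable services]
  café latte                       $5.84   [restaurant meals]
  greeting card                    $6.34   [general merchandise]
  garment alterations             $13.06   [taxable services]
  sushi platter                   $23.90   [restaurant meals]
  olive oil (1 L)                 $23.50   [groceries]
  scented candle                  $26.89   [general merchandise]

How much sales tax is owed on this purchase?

LED flashlight $28.20: general merchandise → 7.5% + 1% county = 8.5% → $2.40
Coat rack $79.47: household furniture → 8% + 1.75% county = 9.75% → $7.75
Photo printing (20 prints) $6.24: taxable services → 0% + 1.75% county = 1.75% → $0.11
Café latte $5.84: restaurant meals → 4.25% + 2.75% county = 7% → $0.41
Greeting card $6.34: general merchandise → 7.5% + 1% county = 8.5% → $0.54
Garment alterations $13.06: taxable services → 0% + 1.75% county = 1.75% → $0.23
Sushi platter $23.90: restaurant meals → 4.25% + 2.75% county = 7% → $1.67
Olive oil (1 L) $23.50: groceries → 9.5% + 0% county = 9.5% → $2.23
Scented candle $26.89: general merchandise → 7.5% + 1% county = 8.5% → $2.29
Total tax = $2.40 + $7.75 + $0.11 + $0.41 + $0.54 + $0.23 + $1.67 + $2.23 + $2.29 = $17.63

$17.63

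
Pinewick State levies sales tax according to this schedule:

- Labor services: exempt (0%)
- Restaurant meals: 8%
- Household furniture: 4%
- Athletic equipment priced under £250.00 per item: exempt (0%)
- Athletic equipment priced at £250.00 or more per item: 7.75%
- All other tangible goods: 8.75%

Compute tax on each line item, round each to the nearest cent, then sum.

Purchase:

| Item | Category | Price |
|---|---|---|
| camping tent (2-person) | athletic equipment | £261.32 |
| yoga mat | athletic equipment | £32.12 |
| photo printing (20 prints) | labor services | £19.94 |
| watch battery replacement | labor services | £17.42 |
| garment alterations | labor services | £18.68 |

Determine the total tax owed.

Camping tent (2-person) £261.32: athletic equipment, £250.00 or more → 7.75% → £20.25
Yoga mat £32.12: athletic equipment, under £250.00 → 0% → £0.00
Photo printing (20 prints) £19.94: labor services → 0% → £0.00
Watch battery replacement £17.42: labor services → 0% → £0.00
Garment alterations £18.68: labor services → 0% → £0.00
Total tax = £20.25

£20.25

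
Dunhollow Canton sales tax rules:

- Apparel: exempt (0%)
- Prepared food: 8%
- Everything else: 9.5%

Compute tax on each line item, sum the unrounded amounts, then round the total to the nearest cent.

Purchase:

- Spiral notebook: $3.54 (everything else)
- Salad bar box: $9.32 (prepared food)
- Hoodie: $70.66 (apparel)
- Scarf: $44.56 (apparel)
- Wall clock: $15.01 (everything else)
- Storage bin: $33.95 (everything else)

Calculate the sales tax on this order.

Spiral notebook $3.54: everything else → 9.5% → $0.3363
Salad bar box $9.32: prepared food → 8% → $0.7456
Hoodie $70.66: apparel → 0% → $0.00
Scarf $44.56: apparel → 0% → $0.00
Wall clock $15.01: everything else → 9.5% → $1.42595
Storage bin $33.95: everything else → 9.5% → $3.22525
Unrounded tax sum = $5.7331 → $5.73

$5.73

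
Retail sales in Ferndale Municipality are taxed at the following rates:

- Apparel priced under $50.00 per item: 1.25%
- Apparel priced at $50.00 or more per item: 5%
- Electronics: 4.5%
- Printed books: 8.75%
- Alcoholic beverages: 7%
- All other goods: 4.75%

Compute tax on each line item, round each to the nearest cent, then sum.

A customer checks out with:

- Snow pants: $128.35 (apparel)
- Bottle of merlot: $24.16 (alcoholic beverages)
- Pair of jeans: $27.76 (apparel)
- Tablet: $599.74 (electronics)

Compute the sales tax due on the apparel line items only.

$6.77

Snow pants $128.35: apparel, $50.00 or more → 5% → $6.42
Pair of jeans $27.76: apparel, under $50.00 → 1.25% → $0.35
Tax on apparel = $6.42 + $0.35 = $6.77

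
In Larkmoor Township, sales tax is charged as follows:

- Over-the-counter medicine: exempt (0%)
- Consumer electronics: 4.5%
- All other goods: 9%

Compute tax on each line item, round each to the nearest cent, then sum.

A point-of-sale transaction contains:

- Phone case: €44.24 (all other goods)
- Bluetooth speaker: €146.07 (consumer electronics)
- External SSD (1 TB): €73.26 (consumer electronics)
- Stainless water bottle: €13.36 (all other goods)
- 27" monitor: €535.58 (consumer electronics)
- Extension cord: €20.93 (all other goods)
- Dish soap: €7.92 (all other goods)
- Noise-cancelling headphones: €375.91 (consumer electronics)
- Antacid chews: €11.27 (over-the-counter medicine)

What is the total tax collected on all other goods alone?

Phone case €44.24: all other goods → 9% → €3.98
Stainless water bottle €13.36: all other goods → 9% → €1.20
Extension cord €20.93: all other goods → 9% → €1.88
Dish soap €7.92: all other goods → 9% → €0.71
Tax on all other goods = €3.98 + €1.20 + €1.88 + €0.71 = €7.77

€7.77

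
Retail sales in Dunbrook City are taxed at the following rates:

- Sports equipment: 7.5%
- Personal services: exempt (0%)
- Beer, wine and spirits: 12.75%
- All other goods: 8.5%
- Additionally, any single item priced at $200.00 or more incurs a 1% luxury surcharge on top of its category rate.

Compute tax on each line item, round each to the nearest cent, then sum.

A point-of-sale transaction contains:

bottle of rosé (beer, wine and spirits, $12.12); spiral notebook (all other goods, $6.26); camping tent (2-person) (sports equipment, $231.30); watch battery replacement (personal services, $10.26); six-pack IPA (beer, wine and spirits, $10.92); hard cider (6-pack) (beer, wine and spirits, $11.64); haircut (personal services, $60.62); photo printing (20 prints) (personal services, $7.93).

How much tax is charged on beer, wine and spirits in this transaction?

Bottle of rosé $12.12: beer, wine and spirits → 12.75% → $1.55
Six-pack IPA $10.92: beer, wine and spirits → 12.75% → $1.39
Hard cider (6-pack) $11.64: beer, wine and spirits → 12.75% → $1.48
Tax on beer, wine and spirits = $1.55 + $1.39 + $1.48 = $4.42

$4.42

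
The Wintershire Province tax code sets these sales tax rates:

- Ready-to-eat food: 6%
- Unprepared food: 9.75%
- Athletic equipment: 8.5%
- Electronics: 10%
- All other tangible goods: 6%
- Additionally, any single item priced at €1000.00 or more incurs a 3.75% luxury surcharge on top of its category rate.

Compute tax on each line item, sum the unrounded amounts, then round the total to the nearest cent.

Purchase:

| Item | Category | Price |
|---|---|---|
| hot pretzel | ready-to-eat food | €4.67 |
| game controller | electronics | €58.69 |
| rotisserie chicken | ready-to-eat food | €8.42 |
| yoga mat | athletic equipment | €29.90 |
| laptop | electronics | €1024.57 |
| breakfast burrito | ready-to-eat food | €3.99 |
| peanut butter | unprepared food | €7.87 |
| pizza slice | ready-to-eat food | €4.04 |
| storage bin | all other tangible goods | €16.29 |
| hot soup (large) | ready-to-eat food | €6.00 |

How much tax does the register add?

Hot pretzel €4.67: ready-to-eat food → 6% → €0.2802
Game controller €58.69: electronics → 10% → €5.869
Rotisserie chicken €8.42: ready-to-eat food → 6% → €0.5052
Yoga mat €29.90: athletic equipment → 8.5% → €2.5415
Laptop €1024.57: electronics → 10% + 3.75% surcharge = 13.75% → €140.878375
Breakfast burrito €3.99: ready-to-eat food → 6% → €0.2394
Peanut butter €7.87: unprepared food → 9.75% → €0.767325
Pizza slice €4.04: ready-to-eat food → 6% → €0.2424
Storage bin €16.29: all other tangible goods → 6% → €0.9774
Hot soup (large) €6.00: ready-to-eat food → 6% → €0.36
Unrounded tax sum = €152.6608 → €152.66

€152.66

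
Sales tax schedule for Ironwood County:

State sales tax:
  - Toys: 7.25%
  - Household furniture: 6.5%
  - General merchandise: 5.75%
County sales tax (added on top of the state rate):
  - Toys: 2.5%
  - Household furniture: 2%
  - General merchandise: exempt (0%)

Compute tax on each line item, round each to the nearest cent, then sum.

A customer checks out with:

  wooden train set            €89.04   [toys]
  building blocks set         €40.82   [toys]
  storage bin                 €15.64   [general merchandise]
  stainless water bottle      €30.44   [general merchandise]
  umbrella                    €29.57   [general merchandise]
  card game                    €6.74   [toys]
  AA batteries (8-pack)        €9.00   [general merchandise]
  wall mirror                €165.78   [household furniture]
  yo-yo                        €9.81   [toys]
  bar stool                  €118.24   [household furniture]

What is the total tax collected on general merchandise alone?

€4.87

Storage bin €15.64: general merchandise → 5.75% + 0% county = 5.75% → €0.90
Stainless water bottle €30.44: general merchandise → 5.75% + 0% county = 5.75% → €1.75
Umbrella €29.57: general merchandise → 5.75% + 0% county = 5.75% → €1.70
AA batteries (8-pack) €9.00: general merchandise → 5.75% + 0% county = 5.75% → €0.52
Tax on general merchandise = €0.90 + €1.75 + €1.70 + €0.52 = €4.87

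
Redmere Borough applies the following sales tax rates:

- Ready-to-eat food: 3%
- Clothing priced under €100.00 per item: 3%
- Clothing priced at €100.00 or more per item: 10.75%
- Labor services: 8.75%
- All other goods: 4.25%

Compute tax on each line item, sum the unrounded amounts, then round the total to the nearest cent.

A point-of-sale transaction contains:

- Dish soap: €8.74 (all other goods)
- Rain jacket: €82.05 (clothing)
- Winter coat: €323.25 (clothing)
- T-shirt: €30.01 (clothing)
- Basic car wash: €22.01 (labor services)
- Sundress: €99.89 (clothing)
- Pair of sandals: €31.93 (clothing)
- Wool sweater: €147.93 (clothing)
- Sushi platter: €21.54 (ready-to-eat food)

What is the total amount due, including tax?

Dish soap €8.74: all other goods → 4.25% → €0.37145
Rain jacket €82.05: clothing, under €100.00 → 3% → €2.4615
Winter coat €323.25: clothing, €100.00 or more → 10.75% → €34.749375
T-shirt €30.01: clothing, under €100.00 → 3% → €0.9003
Basic car wash €22.01: labor services → 8.75% → €1.925875
Sundress €99.89: clothing, under €100.00 → 3% → €2.9967
Pair of sandals €31.93: clothing, under €100.00 → 3% → €0.9579
Wool sweater €147.93: clothing, €100.00 or more → 10.75% → €15.902475
Sushi platter €21.54: ready-to-eat food → 3% → €0.6462
Subtotal = €767.35; unrounded tax = €60.911775 → €60.91; total due = €828.26

€828.26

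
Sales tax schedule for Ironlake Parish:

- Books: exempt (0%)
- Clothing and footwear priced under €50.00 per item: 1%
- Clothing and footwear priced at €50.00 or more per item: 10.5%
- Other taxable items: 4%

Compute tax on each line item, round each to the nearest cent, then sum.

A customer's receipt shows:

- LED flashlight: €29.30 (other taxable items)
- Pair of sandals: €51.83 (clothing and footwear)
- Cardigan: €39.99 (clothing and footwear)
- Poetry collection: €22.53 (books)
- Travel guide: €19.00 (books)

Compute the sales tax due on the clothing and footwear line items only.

Pair of sandals €51.83: clothing and footwear, €50.00 or more → 10.5% → €5.44
Cardigan €39.99: clothing and footwear, under €50.00 → 1% → €0.40
Tax on clothing and footwear = €5.44 + €0.40 = €5.84

€5.84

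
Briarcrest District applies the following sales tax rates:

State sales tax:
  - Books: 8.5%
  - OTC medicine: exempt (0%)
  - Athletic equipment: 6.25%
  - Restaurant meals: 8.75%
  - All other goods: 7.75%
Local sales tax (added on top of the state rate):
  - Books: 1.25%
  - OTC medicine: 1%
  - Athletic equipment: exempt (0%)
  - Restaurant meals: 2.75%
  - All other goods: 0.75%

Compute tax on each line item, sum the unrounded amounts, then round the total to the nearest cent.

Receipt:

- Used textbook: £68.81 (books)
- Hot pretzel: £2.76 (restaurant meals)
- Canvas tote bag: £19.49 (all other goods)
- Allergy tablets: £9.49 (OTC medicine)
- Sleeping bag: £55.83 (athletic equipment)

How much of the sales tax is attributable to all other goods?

Canvas tote bag £19.49: all other goods → 7.75% + 0.75% local = 8.5% → £1.65665
Tax on all other goods: unrounded sum = £1.65665 → £1.66

£1.66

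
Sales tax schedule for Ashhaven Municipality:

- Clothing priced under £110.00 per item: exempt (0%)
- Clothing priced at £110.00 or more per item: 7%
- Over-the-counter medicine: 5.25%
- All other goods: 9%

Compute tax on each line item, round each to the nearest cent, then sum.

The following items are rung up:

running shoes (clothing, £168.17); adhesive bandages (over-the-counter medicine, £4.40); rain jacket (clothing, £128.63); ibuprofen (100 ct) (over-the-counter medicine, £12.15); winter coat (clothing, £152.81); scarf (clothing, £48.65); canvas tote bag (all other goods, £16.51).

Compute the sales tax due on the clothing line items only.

£31.47

Running shoes £168.17: clothing, £110.00 or more → 7% → £11.77
Rain jacket £128.63: clothing, £110.00 or more → 7% → £9.00
Winter coat £152.81: clothing, £110.00 or more → 7% → £10.70
Scarf £48.65: clothing, under £110.00 → 0% → £0.00
Tax on clothing = £11.77 + £9.00 + £10.70 + £0.00 = £31.47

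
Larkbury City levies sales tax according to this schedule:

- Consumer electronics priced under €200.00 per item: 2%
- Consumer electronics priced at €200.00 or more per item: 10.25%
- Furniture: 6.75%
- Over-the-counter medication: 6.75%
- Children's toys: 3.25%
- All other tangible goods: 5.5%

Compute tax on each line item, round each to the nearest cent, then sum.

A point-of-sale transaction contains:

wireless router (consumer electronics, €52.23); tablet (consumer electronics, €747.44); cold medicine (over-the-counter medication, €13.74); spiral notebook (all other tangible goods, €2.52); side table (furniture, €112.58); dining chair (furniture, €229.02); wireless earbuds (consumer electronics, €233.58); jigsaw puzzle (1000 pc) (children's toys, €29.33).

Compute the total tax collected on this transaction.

€126.67

Wireless router €52.23: consumer electronics, under €200.00 → 2% → €1.04
Tablet €747.44: consumer electronics, €200.00 or more → 10.25% → €76.61
Cold medicine €13.74: over-the-counter medication → 6.75% → €0.93
Spiral notebook €2.52: all other tangible goods → 5.5% → €0.14
Side table €112.58: furniture → 6.75% → €7.60
Dining chair €229.02: furniture → 6.75% → €15.46
Wireless earbuds €233.58: consumer electronics, €200.00 or more → 10.25% → €23.94
Jigsaw puzzle (1000 pc) €29.33: children's toys → 3.25% → €0.95
Total tax = €1.04 + €76.61 + €0.93 + €0.14 + €7.60 + €15.46 + €23.94 + €0.95 = €126.67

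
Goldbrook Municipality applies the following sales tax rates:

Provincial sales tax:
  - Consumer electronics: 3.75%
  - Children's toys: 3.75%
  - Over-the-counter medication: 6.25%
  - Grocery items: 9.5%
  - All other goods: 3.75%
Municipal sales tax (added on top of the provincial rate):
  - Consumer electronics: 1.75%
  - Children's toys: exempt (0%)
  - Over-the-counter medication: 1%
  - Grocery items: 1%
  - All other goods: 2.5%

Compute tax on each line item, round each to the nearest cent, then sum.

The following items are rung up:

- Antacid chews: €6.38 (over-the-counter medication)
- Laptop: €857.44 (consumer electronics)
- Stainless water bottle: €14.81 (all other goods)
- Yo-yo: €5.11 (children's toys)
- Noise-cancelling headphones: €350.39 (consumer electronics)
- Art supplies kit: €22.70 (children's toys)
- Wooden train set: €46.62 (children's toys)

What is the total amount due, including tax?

Antacid chews €6.38: over-the-counter medication → 6.25% + 1% municipal = 7.25% → €0.46
Laptop €857.44: consumer electronics → 3.75% + 1.75% municipal = 5.5% → €47.16
Stainless water bottle €14.81: all other goods → 3.75% + 2.5% municipal = 6.25% → €0.93
Yo-yo €5.11: children's toys → 3.75% + 0% municipal = 3.75% → €0.19
Noise-cancelling headphones €350.39: consumer electronics → 3.75% + 1.75% municipal = 5.5% → €19.27
Art supplies kit €22.70: children's toys → 3.75% + 0% municipal = 3.75% → €0.85
Wooden train set €46.62: children's toys → 3.75% + 0% municipal = 3.75% → €1.75
Subtotal = €1303.45; tax = €70.61; total due = €1374.06

€1374.06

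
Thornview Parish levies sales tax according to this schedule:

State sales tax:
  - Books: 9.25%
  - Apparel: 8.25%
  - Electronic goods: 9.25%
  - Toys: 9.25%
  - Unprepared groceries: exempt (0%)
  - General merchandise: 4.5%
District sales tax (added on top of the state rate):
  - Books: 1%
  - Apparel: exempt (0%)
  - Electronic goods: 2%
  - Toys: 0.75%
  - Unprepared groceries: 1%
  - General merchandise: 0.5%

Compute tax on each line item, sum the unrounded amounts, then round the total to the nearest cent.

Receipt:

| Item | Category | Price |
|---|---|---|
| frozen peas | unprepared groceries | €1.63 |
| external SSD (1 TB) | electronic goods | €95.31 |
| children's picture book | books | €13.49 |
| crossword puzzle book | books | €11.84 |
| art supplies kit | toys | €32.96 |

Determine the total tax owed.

Frozen peas €1.63: unprepared groceries → 0% + 1% district = 1% → €0.0163
External SSD (1 TB) €95.31: electronic goods → 9.25% + 2% district = 11.25% → €10.722375
Children's picture book €13.49: books → 9.25% + 1% district = 10.25% → €1.382725
Crossword puzzle book €11.84: books → 9.25% + 1% district = 10.25% → €1.2136
Art supplies kit €32.96: toys → 9.25% + 0.75% district = 10% → €3.296
Unrounded tax sum = €16.631 → €16.63

€16.63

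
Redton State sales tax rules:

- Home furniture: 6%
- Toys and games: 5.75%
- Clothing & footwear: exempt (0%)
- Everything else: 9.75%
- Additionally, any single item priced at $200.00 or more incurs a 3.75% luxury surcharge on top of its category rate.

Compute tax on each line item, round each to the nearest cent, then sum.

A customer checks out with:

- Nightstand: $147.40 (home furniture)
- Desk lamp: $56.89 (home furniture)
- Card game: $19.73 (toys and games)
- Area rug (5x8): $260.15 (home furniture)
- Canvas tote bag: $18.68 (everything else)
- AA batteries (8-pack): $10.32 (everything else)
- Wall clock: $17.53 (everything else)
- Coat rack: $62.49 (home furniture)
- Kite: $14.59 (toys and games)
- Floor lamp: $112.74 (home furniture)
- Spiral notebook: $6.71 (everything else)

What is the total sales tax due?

$55.28

Nightstand $147.40: home furniture → 6% → $8.84
Desk lamp $56.89: home furniture → 6% → $3.41
Card game $19.73: toys and games → 5.75% → $1.13
Area rug (5x8) $260.15: home furniture → 6% + 3.75% surcharge = 9.75% → $25.36
Canvas tote bag $18.68: everything else → 9.75% → $1.82
AA batteries (8-pack) $10.32: everything else → 9.75% → $1.01
Wall clock $17.53: everything else → 9.75% → $1.71
Coat rack $62.49: home furniture → 6% → $3.75
Kite $14.59: toys and games → 5.75% → $0.84
Floor lamp $112.74: home furniture → 6% → $6.76
Spiral notebook $6.71: everything else → 9.75% → $0.65
Total tax = $8.84 + $3.41 + $1.13 + $25.36 + $1.82 + $1.01 + $1.71 + $3.75 + $0.84 + $6.76 + $0.65 = $55.28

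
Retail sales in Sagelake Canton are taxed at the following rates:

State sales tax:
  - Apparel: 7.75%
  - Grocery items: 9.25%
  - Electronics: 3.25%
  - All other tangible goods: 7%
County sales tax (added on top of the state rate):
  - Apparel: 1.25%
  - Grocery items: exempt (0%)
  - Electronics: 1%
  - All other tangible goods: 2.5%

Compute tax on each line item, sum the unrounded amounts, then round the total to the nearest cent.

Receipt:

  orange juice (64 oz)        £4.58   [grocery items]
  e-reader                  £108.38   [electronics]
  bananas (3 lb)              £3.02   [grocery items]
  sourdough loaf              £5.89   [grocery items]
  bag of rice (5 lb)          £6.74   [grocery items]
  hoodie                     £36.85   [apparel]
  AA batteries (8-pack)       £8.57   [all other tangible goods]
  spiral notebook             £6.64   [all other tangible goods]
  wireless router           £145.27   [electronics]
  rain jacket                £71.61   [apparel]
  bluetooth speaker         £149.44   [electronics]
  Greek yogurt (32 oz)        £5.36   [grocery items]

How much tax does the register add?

Orange juice (64 oz) £4.58: grocery items → 9.25% + 0% county = 9.25% → £0.42365
E-reader £108.38: electronics → 3.25% + 1% county = 4.25% → £4.60615
Bananas (3 lb) £3.02: grocery items → 9.25% + 0% county = 9.25% → £0.27935
Sourdough loaf £5.89: grocery items → 9.25% + 0% county = 9.25% → £0.544825
Bag of rice (5 lb) £6.74: grocery items → 9.25% + 0% county = 9.25% → £0.62345
Hoodie £36.85: apparel → 7.75% + 1.25% county = 9% → £3.3165
AA batteries (8-pack) £8.57: all other tangible goods → 7% + 2.5% county = 9.5% → £0.81415
Spiral notebook £6.64: all other tangible goods → 7% + 2.5% county = 9.5% → £0.6308
Wireless router £145.27: electronics → 3.25% + 1% county = 4.25% → £6.173975
Rain jacket £71.61: apparel → 7.75% + 1.25% county = 9% → £6.4449
Bluetooth speaker £149.44: electronics → 3.25% + 1% county = 4.25% → £6.3512
Greek yogurt (32 oz) £5.36: grocery items → 9.25% + 0% county = 9.25% → £0.4958
Unrounded tax sum = £30.70475 → £30.70

£30.70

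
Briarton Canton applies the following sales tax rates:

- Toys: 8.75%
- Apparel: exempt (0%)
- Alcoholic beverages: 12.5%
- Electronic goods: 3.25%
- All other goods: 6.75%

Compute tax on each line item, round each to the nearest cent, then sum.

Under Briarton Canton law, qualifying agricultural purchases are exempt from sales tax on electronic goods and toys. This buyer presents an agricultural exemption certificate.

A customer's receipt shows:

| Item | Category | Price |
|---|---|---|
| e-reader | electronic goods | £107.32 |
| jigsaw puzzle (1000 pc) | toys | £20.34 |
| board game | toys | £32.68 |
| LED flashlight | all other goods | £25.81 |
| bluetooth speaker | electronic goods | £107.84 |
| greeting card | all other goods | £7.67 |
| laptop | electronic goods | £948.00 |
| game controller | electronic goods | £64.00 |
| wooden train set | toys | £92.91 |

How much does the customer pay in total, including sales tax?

£1408.83

E-reader £107.32: electronic goods, buyer-exempt → 0% → £0.00
Jigsaw puzzle (1000 pc) £20.34: toys, buyer-exempt → 0% → £0.00
Board game £32.68: toys, buyer-exempt → 0% → £0.00
LED flashlight £25.81: all other goods → 6.75% → £1.74
Bluetooth speaker £107.84: electronic goods, buyer-exempt → 0% → £0.00
Greeting card £7.67: all other goods → 6.75% → £0.52
Laptop £948.00: electronic goods, buyer-exempt → 0% → £0.00
Game controller £64.00: electronic goods, buyer-exempt → 0% → £0.00
Wooden train set £92.91: toys, buyer-exempt → 0% → £0.00
Subtotal = £1406.57; tax = £2.26; total due = £1408.83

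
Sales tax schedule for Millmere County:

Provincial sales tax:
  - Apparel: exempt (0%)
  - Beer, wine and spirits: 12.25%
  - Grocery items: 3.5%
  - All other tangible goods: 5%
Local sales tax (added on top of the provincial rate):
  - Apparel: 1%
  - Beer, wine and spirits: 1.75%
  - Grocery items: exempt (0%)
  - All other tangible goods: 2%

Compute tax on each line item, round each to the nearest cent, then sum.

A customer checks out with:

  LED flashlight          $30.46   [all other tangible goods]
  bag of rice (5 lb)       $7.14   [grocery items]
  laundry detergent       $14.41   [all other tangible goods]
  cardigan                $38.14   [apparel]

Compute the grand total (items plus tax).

$93.92

LED flashlight $30.46: all other tangible goods → 5% + 2% local = 7% → $2.13
Bag of rice (5 lb) $7.14: grocery items → 3.5% + 0% local = 3.5% → $0.25
Laundry detergent $14.41: all other tangible goods → 5% + 2% local = 7% → $1.01
Cardigan $38.14: apparel → 0% + 1% local = 1% → $0.38
Subtotal = $90.15; tax = $3.77; total due = $93.92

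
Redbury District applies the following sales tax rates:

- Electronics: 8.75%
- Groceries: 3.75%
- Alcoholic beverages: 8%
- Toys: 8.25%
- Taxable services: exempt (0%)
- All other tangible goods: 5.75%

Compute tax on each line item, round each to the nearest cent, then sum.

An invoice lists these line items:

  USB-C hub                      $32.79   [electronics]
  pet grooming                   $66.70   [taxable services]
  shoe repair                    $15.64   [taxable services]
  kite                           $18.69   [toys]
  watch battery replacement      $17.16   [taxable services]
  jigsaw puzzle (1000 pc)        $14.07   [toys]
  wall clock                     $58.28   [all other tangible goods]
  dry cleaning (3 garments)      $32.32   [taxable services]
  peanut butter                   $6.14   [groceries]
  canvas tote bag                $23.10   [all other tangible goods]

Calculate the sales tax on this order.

USB-C hub $32.79: electronics → 8.75% → $2.87
Pet grooming $66.70: taxable services → 0% → $0.00
Shoe repair $15.64: taxable services → 0% → $0.00
Kite $18.69: toys → 8.25% → $1.54
Watch battery replacement $17.16: taxable services → 0% → $0.00
Jigsaw puzzle (1000 pc) $14.07: toys → 8.25% → $1.16
Wall clock $58.28: all other tangible goods → 5.75% → $3.35
Dry cleaning (3 garments) $32.32: taxable services → 0% → $0.00
Peanut butter $6.14: groceries → 3.75% → $0.23
Canvas tote bag $23.10: all other tangible goods → 5.75% → $1.33
Total tax = $2.87 + $1.54 + $1.16 + $3.35 + $0.23 + $1.33 = $10.48

$10.48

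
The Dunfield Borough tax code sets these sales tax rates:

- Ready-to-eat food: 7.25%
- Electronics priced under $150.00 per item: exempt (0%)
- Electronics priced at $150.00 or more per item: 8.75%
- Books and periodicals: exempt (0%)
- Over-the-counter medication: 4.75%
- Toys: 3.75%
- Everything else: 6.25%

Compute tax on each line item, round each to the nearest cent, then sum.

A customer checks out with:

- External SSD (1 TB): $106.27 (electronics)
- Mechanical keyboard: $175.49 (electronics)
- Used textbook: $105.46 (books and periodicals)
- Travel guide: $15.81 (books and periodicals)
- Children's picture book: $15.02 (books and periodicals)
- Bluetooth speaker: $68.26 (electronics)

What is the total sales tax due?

External SSD (1 TB) $106.27: electronics, under $150.00 → 0% → $0.00
Mechanical keyboard $175.49: electronics, $150.00 or more → 8.75% → $15.36
Used textbook $105.46: books and periodicals → 0% → $0.00
Travel guide $15.81: books and periodicals → 0% → $0.00
Children's picture book $15.02: books and periodicals → 0% → $0.00
Bluetooth speaker $68.26: electronics, under $150.00 → 0% → $0.00
Total tax = $15.36

$15.36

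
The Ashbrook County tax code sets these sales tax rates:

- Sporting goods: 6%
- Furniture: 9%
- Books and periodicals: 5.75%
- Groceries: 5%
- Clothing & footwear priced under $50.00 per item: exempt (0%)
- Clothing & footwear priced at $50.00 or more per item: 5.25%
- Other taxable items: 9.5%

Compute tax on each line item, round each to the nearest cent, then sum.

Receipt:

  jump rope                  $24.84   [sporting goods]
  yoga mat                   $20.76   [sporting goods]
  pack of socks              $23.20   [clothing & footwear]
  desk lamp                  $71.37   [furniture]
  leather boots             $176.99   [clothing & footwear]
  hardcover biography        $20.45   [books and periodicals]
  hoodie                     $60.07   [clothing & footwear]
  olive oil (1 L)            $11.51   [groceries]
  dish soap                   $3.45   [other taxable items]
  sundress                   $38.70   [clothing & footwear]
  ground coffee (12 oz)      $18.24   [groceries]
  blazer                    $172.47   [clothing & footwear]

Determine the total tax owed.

Jump rope $24.84: sporting goods → 6% → $1.49
Yoga mat $20.76: sporting goods → 6% → $1.25
Pack of socks $23.20: clothing & footwear, under $50.00 → 0% → $0.00
Desk lamp $71.37: furniture → 9% → $6.42
Leather boots $176.99: clothing & footwear, $50.00 or more → 5.25% → $9.29
Hardcover biography $20.45: books and periodicals → 5.75% → $1.18
Hoodie $60.07: clothing & footwear, $50.00 or more → 5.25% → $3.15
Olive oil (1 L) $11.51: groceries → 5% → $0.58
Dish soap $3.45: other taxable items → 9.5% → $0.33
Sundress $38.70: clothing & footwear, under $50.00 → 0% → $0.00
Ground coffee (12 oz) $18.24: groceries → 5% → $0.91
Blazer $172.47: clothing & footwear, $50.00 or more → 5.25% → $9.05
Total tax = $1.49 + $1.25 + $6.42 + $9.29 + $1.18 + $3.15 + $0.58 + $0.33 + $0.91 + $9.05 = $33.65

$33.65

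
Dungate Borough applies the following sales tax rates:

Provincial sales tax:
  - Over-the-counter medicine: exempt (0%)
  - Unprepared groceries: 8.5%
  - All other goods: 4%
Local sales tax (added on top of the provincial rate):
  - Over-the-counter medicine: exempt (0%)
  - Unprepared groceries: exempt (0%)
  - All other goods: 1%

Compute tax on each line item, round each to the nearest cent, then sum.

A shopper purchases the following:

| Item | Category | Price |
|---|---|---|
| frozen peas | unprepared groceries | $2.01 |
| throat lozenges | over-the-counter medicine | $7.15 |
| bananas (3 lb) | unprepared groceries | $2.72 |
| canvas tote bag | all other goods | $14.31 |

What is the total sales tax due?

$1.12

Frozen peas $2.01: unprepared groceries → 8.5% + 0% local = 8.5% → $0.17
Throat lozenges $7.15: over-the-counter medicine → 0% + 0% local = 0% → $0.00
Bananas (3 lb) $2.72: unprepared groceries → 8.5% + 0% local = 8.5% → $0.23
Canvas tote bag $14.31: all other goods → 4% + 1% local = 5% → $0.72
Total tax = $0.17 + $0.23 + $0.72 = $1.12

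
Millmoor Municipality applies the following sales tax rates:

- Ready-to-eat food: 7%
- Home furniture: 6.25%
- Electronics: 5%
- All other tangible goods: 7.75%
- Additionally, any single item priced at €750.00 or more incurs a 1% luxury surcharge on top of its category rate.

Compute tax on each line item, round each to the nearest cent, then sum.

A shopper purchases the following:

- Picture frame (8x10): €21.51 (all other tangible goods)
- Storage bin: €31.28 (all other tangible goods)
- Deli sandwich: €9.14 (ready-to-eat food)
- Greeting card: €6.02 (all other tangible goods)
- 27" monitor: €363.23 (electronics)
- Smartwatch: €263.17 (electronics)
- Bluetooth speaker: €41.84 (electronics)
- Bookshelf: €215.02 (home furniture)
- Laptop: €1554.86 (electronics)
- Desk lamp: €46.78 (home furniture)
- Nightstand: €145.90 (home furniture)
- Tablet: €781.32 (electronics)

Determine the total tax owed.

Picture frame (8x10) €21.51: all other tangible goods → 7.75% → €1.67
Storage bin €31.28: all other tangible goods → 7.75% → €2.42
Deli sandwich €9.14: ready-to-eat food → 7% → €0.64
Greeting card €6.02: all other tangible goods → 7.75% → €0.47
27" monitor €363.23: electronics → 5% → €18.16
Smartwatch €263.17: electronics → 5% → €13.16
Bluetooth speaker €41.84: electronics → 5% → €2.09
Bookshelf €215.02: home furniture → 6.25% → €13.44
Laptop €1554.86: electronics → 5% + 1% surcharge = 6% → €93.29
Desk lamp €46.78: home furniture → 6.25% → €2.92
Nightstand €145.90: home furniture → 6.25% → €9.12
Tablet €781.32: electronics → 5% + 1% surcharge = 6% → €46.88
Total tax = €1.67 + €2.42 + €0.64 + €0.47 + €18.16 + €13.16 + €2.09 + €13.44 + €93.29 + €2.92 + €9.12 + €46.88 = €204.26

€204.26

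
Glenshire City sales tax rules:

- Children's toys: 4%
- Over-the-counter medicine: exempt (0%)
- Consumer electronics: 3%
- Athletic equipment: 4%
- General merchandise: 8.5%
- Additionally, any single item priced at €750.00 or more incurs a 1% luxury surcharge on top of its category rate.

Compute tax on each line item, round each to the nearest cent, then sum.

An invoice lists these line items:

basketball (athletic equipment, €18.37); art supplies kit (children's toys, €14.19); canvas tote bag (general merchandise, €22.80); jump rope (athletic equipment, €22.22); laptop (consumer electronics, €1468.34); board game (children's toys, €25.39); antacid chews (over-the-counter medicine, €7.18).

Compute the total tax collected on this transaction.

€63.88

Basketball €18.37: athletic equipment → 4% → €0.73
Art supplies kit €14.19: children's toys → 4% → €0.57
Canvas tote bag €22.80: general merchandise → 8.5% → €1.94
Jump rope €22.22: athletic equipment → 4% → €0.89
Laptop €1468.34: consumer electronics → 3% + 1% surcharge = 4% → €58.73
Board game €25.39: children's toys → 4% → €1.02
Antacid chews €7.18: over-the-counter medicine → 0% → €0.00
Total tax = €0.73 + €0.57 + €1.94 + €0.89 + €58.73 + €1.02 = €63.88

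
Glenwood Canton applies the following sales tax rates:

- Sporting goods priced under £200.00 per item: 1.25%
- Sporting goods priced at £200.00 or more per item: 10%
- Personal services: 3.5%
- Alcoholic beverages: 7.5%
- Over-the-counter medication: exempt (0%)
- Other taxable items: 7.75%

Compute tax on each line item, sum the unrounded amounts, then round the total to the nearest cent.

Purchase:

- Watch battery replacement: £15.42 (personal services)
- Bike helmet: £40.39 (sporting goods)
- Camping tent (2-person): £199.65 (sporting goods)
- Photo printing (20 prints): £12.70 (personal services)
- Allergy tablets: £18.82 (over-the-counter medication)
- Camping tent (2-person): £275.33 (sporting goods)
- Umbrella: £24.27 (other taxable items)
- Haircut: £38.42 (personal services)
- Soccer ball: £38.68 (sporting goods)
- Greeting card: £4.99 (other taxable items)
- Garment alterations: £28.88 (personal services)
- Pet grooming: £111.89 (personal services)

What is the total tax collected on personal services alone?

Watch battery replacement £15.42: personal services → 3.5% → £0.5397
Photo printing (20 prints) £12.70: personal services → 3.5% → £0.4445
Haircut £38.42: personal services → 3.5% → £1.3447
Garment alterations £28.88: personal services → 3.5% → £1.0108
Pet grooming £111.89: personal services → 3.5% → £3.91615
Tax on personal services: unrounded sum = £7.25585 → £7.26

£7.26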